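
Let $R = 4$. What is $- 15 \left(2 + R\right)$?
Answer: $-90$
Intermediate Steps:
$- 15 \left(2 + R\right) = - 15 \left(2 + 4\right) = \left(-15\right) 6 = -90$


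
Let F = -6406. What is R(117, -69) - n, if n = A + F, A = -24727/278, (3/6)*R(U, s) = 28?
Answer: 1821163/278 ≈ 6550.9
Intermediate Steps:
R(U, s) = 56 (R(U, s) = 2*28 = 56)
A = -24727/278 (A = -24727*1/278 = -24727/278 ≈ -88.946)
n = -1805595/278 (n = -24727/278 - 6406 = -1805595/278 ≈ -6494.9)
R(117, -69) - n = 56 - 1*(-1805595/278) = 56 + 1805595/278 = 1821163/278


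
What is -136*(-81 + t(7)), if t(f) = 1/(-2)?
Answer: 11084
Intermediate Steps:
t(f) = -½
-136*(-81 + t(7)) = -136*(-81 - ½) = -136*(-163/2) = 11084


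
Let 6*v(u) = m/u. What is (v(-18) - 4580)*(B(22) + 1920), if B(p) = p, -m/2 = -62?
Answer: -240207922/27 ≈ -8.8966e+6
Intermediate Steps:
m = 124 (m = -2*(-62) = 124)
v(u) = 62/(3*u) (v(u) = (124/u)/6 = 62/(3*u))
(v(-18) - 4580)*(B(22) + 1920) = ((62/3)/(-18) - 4580)*(22 + 1920) = ((62/3)*(-1/18) - 4580)*1942 = (-31/27 - 4580)*1942 = -123691/27*1942 = -240207922/27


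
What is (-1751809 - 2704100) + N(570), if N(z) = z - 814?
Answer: -4456153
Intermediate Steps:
N(z) = -814 + z
(-1751809 - 2704100) + N(570) = (-1751809 - 2704100) + (-814 + 570) = -4455909 - 244 = -4456153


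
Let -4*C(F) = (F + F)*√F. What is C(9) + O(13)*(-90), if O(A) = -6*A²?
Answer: 182493/2 ≈ 91247.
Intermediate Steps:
C(F) = -F^(3/2)/2 (C(F) = -(F + F)*√F/4 = -2*F*√F/4 = -F^(3/2)/2)
C(9) + O(13)*(-90) = -9^(3/2)/2 - 6*13²*(-90) = -½*27 - 6*169*(-90) = -27/2 - 1014*(-90) = -27/2 + 91260 = 182493/2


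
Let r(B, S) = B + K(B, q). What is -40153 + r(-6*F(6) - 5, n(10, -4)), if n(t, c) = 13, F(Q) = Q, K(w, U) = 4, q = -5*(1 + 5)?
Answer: -40190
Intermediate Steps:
q = -30 (q = -5*6 = -30)
r(B, S) = 4 + B (r(B, S) = B + 4 = 4 + B)
-40153 + r(-6*F(6) - 5, n(10, -4)) = -40153 + (4 + (-6*6 - 5)) = -40153 + (4 + (-36 - 5)) = -40153 + (4 - 41) = -40153 - 37 = -40190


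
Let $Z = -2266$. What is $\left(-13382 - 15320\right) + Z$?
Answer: $-30968$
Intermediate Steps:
$\left(-13382 - 15320\right) + Z = \left(-13382 - 15320\right) - 2266 = -28702 - 2266 = -30968$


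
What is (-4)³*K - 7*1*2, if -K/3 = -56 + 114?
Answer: 11122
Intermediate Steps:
K = -174 (K = -3*(-56 + 114) = -3*58 = -174)
(-4)³*K - 7*1*2 = (-4)³*(-174) - 7*1*2 = -64*(-174) - 7*2 = 11136 - 14 = 11122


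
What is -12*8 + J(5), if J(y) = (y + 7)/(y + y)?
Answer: -474/5 ≈ -94.800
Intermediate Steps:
J(y) = (7 + y)/(2*y) (J(y) = (7 + y)/((2*y)) = (7 + y)*(1/(2*y)) = (7 + y)/(2*y))
-12*8 + J(5) = -12*8 + (½)*(7 + 5)/5 = -96 + (½)*(⅕)*12 = -96 + 6/5 = -474/5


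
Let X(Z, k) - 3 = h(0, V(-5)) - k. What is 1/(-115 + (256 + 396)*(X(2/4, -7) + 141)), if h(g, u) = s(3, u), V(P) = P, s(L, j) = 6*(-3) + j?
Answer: 1/83341 ≈ 1.1999e-5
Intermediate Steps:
s(L, j) = -18 + j
h(g, u) = -18 + u
X(Z, k) = -20 - k (X(Z, k) = 3 + ((-18 - 5) - k) = 3 + (-23 - k) = -20 - k)
1/(-115 + (256 + 396)*(X(2/4, -7) + 141)) = 1/(-115 + (256 + 396)*((-20 - 1*(-7)) + 141)) = 1/(-115 + 652*((-20 + 7) + 141)) = 1/(-115 + 652*(-13 + 141)) = 1/(-115 + 652*128) = 1/(-115 + 83456) = 1/83341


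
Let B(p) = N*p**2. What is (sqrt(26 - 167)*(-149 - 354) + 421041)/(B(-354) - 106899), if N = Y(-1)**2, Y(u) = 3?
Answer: 140347/340315 - 503*I*sqrt(141)/1020945 ≈ 0.4124 - 0.0058503*I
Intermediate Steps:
N = 9 (N = 3**2 = 9)
B(p) = 9*p**2
(sqrt(26 - 167)*(-149 - 354) + 421041)/(B(-354) - 106899) = (sqrt(26 - 167)*(-149 - 354) + 421041)/(9*(-354)**2 - 106899) = (sqrt(-141)*(-503) + 421041)/(9*125316 - 106899) = ((I*sqrt(141))*(-503) + 421041)/(1127844 - 106899) = (-503*I*sqrt(141) + 421041)/1020945 = (421041 - 503*I*sqrt(141))*(1/1020945) = 140347/340315 - 503*I*sqrt(141)/1020945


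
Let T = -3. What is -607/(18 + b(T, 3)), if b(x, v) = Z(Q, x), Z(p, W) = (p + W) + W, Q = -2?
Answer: -607/10 ≈ -60.700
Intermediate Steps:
Z(p, W) = p + 2*W (Z(p, W) = (W + p) + W = p + 2*W)
b(x, v) = -2 + 2*x
-607/(18 + b(T, 3)) = -607/(18 + (-2 + 2*(-3))) = -607/(18 + (-2 - 6)) = -607/(18 - 8) = -607/10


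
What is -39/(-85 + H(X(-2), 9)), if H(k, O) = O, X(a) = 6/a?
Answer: 39/76 ≈ 0.51316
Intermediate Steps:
-39/(-85 + H(X(-2), 9)) = -39/(-85 + 9) = -39/(-76) = -1/76*(-39) = 39/76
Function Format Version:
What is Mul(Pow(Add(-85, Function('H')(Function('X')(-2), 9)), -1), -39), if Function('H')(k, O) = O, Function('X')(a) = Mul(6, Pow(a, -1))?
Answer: Rational(39, 76) ≈ 0.51316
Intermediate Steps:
Mul(Pow(Add(-85, Function('H')(Function('X')(-2), 9)), -1), -39) = Mul(Pow(Add(-85, 9), -1), -39) = Mul(Pow(-76, -1), -39) = Mul(Rational(-1, 76), -39) = Rational(39, 76)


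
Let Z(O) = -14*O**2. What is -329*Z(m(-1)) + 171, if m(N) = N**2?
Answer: 4777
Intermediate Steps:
-329*Z(m(-1)) + 171 = -(-4606)*((-1)**2)**2 + 171 = -(-4606)*1**2 + 171 = -(-4606) + 171 = -329*(-14) + 171 = 4606 + 171 = 4777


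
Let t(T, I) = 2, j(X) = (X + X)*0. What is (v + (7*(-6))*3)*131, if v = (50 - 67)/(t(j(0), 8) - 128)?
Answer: -2077529/126 ≈ -16488.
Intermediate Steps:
j(X) = 0 (j(X) = (2*X)*0 = 0)
v = 17/126 (v = (50 - 67)/(2 - 128) = -17/(-126) = -17*(-1/126) = 17/126 ≈ 0.13492)
(v + (7*(-6))*3)*131 = (17/126 + (7*(-6))*3)*131 = (17/126 - 42*3)*131 = (17/126 - 126)*131 = -15859/126*131 = -2077529/126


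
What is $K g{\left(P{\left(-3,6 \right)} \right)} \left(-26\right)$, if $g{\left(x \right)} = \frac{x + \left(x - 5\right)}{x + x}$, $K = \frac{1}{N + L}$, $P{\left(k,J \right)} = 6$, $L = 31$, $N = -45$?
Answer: $\frac{13}{12} \approx 1.0833$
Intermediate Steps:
$K = - \frac{1}{14}$ ($K = \frac{1}{-45 + 31} = \frac{1}{-14} = - \frac{1}{14} \approx -0.071429$)
$g{\left(x \right)} = \frac{-5 + 2 x}{2 x}$ ($g{\left(x \right)} = \frac{x + \left(x - 5\right)}{2 x} = \left(x + \left(-5 + x\right)\right) \frac{1}{2 x} = \left(-5 + 2 x\right) \frac{1}{2 x} = \frac{-5 + 2 x}{2 x}$)
$K g{\left(P{\left(-3,6 \right)} \right)} \left(-26\right) = - \frac{\frac{1}{6} \left(- \frac{5}{2} + 6\right)}{14} \left(-26\right) = - \frac{\frac{1}{6} \cdot \frac{7}{2}}{14} \left(-26\right) = \left(- \frac{1}{14}\right) \frac{7}{12} \left(-26\right) = \left(- \frac{1}{24}\right) \left(-26\right) = \frac{13}{12}$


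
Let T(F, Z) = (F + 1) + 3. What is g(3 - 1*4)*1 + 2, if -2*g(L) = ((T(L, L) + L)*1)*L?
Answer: 3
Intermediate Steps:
T(F, Z) = 4 + F (T(F, Z) = (1 + F) + 3 = 4 + F)
g(L) = -L*(4 + 2*L)/2 (g(L) = -((4 + L) + L)*1*L/2 = -(4 + 2*L)*1*L/2 = -(4 + 2*L)*L/2 = -L*(4 + 2*L)/2)
g(3 - 1*4)*1 + 2 = -(3 - 1*4)*(2 + (3 - 1*4))*1 + 2 = -(3 - 4)*(2 + (3 - 4))*1 + 2 = -1*(-1)*(2 - 1)*1 + 2 = -1*(-1)*1*1 + 2 = 1*1 + 2 = 1 + 2 = 3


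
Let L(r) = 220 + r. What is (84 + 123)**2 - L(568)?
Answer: 42061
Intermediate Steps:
(84 + 123)**2 - L(568) = (84 + 123)**2 - (220 + 568) = 207**2 - 1*788 = 42849 - 788 = 42061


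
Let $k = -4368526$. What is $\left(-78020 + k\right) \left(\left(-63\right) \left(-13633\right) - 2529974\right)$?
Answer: $7430600787870$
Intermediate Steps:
$\left(-78020 + k\right) \left(\left(-63\right) \left(-13633\right) - 2529974\right) = \left(-78020 - 4368526\right) \left(\left(-63\right) \left(-13633\right) - 2529974\right) = - 4446546 \left(858879 - 2529974\right) = \left(-4446546\right) \left(-1671095\right) = 7430600787870$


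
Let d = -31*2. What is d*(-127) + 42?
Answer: 7916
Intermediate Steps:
d = -62
d*(-127) + 42 = -62*(-127) + 42 = 7874 + 42 = 7916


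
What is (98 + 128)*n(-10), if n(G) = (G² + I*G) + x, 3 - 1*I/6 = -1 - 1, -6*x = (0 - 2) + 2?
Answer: -45200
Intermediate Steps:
x = 0 (x = -((0 - 2) + 2)/6 = -(-2 + 2)/6 = -⅙*0 = 0)
I = 30 (I = 18 - 6*(-1 - 1) = 18 - 6*(-2) = 18 + 12 = 30)
n(G) = G² + 30*G (n(G) = (G² + 30*G) + 0 = G² + 30*G)
(98 + 128)*n(-10) = (98 + 128)*(-10*(30 - 10)) = 226*(-10*20) = 226*(-200) = -45200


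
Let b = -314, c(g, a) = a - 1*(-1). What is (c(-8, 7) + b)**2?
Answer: 93636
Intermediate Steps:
c(g, a) = 1 + a (c(g, a) = a + 1 = 1 + a)
(c(-8, 7) + b)**2 = ((1 + 7) - 314)**2 = (8 - 314)**2 = (-306)**2 = 93636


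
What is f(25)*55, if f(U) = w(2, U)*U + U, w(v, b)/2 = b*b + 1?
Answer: 1722875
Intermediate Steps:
w(v, b) = 2 + 2*b² (w(v, b) = 2*(b*b + 1) = 2*(b² + 1) = 2*(1 + b²) = 2 + 2*b²)
f(U) = U + U*(2 + 2*U²) (f(U) = (2 + 2*U²)*U + U = U*(2 + 2*U²) + U = U + U*(2 + 2*U²))
f(25)*55 = (25*(3 + 2*25²))*55 = (25*(3 + 2*625))*55 = (25*(3 + 1250))*55 = (25*1253)*55 = 31325*55 = 1722875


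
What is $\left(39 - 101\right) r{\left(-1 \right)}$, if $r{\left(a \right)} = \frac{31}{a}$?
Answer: $1922$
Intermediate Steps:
$\left(39 - 101\right) r{\left(-1 \right)} = \left(39 - 101\right) \frac{31}{-1} = - 62 \cdot 31 \left(-1\right) = \left(-62\right) \left(-31\right) = 1922$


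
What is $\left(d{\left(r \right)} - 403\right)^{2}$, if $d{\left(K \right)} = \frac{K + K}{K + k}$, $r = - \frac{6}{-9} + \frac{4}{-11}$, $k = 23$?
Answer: $\frac{96029952769}{591361} \approx 1.6239 \cdot 10^{5}$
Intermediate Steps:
$r = \frac{10}{33}$ ($r = \left(-6\right) \left(- \frac{1}{9}\right) + 4 \left(- \frac{1}{11}\right) = \frac{2}{3} - \frac{4}{11} = \frac{10}{33} \approx 0.30303$)
$d{\left(K \right)} = \frac{2 K}{23 + K}$ ($d{\left(K \right)} = \frac{K + K}{K + 23} = \frac{2 K}{23 + K}$)
$\left(d{\left(r \right)} - 403\right)^{2} = \left(2 \cdot \frac{10}{33} \frac{1}{23 + \frac{10}{33}} - 403\right)^{2} = \left(2 \cdot \frac{10}{33} \frac{1}{\frac{769}{33}} - 403\right)^{2} = \left(2 \cdot \frac{10}{33} \cdot \frac{33}{769} - 403\right)^{2} = \left(\frac{20}{769} - 403\right)^{2} = \left(- \frac{309887}{769}\right)^{2} = \frac{96029952769}{591361}$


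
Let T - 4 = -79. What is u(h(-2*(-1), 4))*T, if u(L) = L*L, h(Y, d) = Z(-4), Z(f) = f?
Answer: -1200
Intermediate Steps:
h(Y, d) = -4
u(L) = L**2
T = -75 (T = 4 - 79 = -75)
u(h(-2*(-1), 4))*T = (-4)**2*(-75) = 16*(-75) = -1200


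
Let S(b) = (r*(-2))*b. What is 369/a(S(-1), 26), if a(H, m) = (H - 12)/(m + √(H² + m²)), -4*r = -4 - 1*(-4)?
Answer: -1599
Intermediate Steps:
r = 0 (r = -(-4 - 1*(-4))/4 = -(-4 + 4)/4 = -¼*0 = 0)
S(b) = 0 (S(b) = (0*(-2))*b = 0*b = 0)
a(H, m) = (-12 + H)/(m + √(H² + m²))
369/a(S(-1), 26) = 369/(((-12 + 0)/(26 + √(0² + 26²)))) = 369/((-12/(26 + √(0 + 676)))) = 369/((-12/(26 + √676))) = 369/((-12/(26 + 26))) = 369/((-12/52)) = 369/(((1/52)*(-12))) = 369/(-3/13) = 369*(-13/3) = -1599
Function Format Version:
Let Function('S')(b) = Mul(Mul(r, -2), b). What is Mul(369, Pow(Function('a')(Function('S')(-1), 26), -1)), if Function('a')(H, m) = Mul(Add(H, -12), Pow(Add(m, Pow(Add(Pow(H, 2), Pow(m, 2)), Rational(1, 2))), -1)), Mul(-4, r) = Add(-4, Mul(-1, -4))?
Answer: -1599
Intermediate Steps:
r = 0 (r = Mul(Rational(-1, 4), Add(-4, Mul(-1, -4))) = Mul(Rational(-1, 4), Add(-4, 4)) = Mul(Rational(-1, 4), 0) = 0)
Function('S')(b) = 0 (Function('S')(b) = Mul(Mul(0, -2), b) = Mul(0, b) = 0)
Function('a')(H, m) = Mul(Pow(Add(m, Pow(Add(Pow(H, 2), Pow(m, 2)), Rational(1, 2))), -1), Add(-12, H)) (Function('a')(H, m) = Mul(Add(-12, H), Pow(Add(m, Pow(Add(Pow(H, 2), Pow(m, 2)), Rational(1, 2))), -1)) = Mul(Pow(Add(m, Pow(Add(Pow(H, 2), Pow(m, 2)), Rational(1, 2))), -1), Add(-12, H)))
Mul(369, Pow(Function('a')(Function('S')(-1), 26), -1)) = Mul(369, Pow(Mul(Pow(Add(26, Pow(Add(Pow(0, 2), Pow(26, 2)), Rational(1, 2))), -1), Add(-12, 0)), -1)) = Mul(369, Pow(Mul(Pow(Add(26, Pow(Add(0, 676), Rational(1, 2))), -1), -12), -1)) = Mul(369, Pow(Mul(Pow(Add(26, Pow(676, Rational(1, 2))), -1), -12), -1)) = Mul(369, Pow(Mul(Pow(Add(26, 26), -1), -12), -1)) = Mul(369, Pow(Mul(Pow(52, -1), -12), -1)) = Mul(369, Pow(Mul(Rational(1, 52), -12), -1)) = Mul(369, Pow(Rational(-3, 13), -1)) = Mul(369, Rational(-13, 3)) = -1599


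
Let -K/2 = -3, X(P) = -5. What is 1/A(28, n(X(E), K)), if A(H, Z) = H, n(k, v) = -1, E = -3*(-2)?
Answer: 1/28 ≈ 0.035714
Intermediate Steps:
E = 6
K = 6 (K = -2*(-3) = 6)
1/A(28, n(X(E), K)) = 1/28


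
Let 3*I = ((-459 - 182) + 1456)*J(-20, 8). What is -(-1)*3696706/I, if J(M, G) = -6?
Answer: -1848353/815 ≈ -2267.9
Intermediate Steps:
I = -1630 (I = (((-459 - 182) + 1456)*(-6))/3 = ((-641 + 1456)*(-6))/3 = (815*(-6))/3 = (⅓)*(-4890) = -1630)
-(-1)*3696706/I = -(-1)*3696706/(-1630) = -(-1)*3696706*(-1/1630) = -(-1)*(-1848353)/815 = -1*1848353/815 = -1848353/815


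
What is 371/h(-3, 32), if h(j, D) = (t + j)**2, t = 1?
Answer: 371/4 ≈ 92.750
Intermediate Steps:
h(j, D) = (1 + j)**2
371/h(-3, 32) = 371/((1 - 3)**2) = 371/((-2)**2) = 371/4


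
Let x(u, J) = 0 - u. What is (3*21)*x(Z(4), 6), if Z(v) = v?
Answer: -252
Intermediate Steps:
x(u, J) = -u
(3*21)*x(Z(4), 6) = (3*21)*(-1*4) = 63*(-4) = -252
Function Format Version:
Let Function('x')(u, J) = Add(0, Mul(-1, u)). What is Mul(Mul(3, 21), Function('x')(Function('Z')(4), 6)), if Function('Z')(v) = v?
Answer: -252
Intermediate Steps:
Function('x')(u, J) = Mul(-1, u)
Mul(Mul(3, 21), Function('x')(Function('Z')(4), 6)) = Mul(Mul(3, 21), Mul(-1, 4)) = Mul(63, -4) = -252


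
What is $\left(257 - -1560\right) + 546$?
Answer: $2363$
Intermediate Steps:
$\left(257 - -1560\right) + 546 = \left(257 + 1560\right) + 546 = 1817 + 546 = 2363$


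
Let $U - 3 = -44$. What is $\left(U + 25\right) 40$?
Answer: $-640$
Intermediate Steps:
$U = -41$ ($U = 3 - 44 = -41$)
$\left(U + 25\right) 40 = \left(-41 + 25\right) 40 = \left(-16\right) 40 = -640$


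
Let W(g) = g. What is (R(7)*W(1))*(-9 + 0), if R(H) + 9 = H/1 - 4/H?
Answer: 162/7 ≈ 23.143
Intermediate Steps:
R(H) = -9 + H - 4/H (R(H) = -9 + (H/1 - 4/H) = -9 + (H*1 - 4/H) = -9 + (H - 4/H) = -9 + H - 4/H)
(R(7)*W(1))*(-9 + 0) = ((-9 + 7 - 4/7)*1)*(-9 + 0) = ((-9 + 7 - 4*⅐)*1)*(-9) = ((-9 + 7 - 4/7)*1)*(-9) = -18/7*1*(-9) = -18/7*(-9) = 162/7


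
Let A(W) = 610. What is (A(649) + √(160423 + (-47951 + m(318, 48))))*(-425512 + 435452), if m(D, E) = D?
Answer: 6063400 + 9940*√112790 ≈ 9.4017e+6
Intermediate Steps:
(A(649) + √(160423 + (-47951 + m(318, 48))))*(-425512 + 435452) = (610 + √(160423 + (-47951 + 318)))*(-425512 + 435452) = (610 + √(160423 - 47633))*9940 = (610 + √112790)*9940 = 6063400 + 9940*√112790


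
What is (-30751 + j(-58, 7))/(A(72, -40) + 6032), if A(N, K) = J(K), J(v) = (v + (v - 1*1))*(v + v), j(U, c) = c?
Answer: -3843/1564 ≈ -2.4572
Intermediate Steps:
J(v) = 2*v*(-1 + 2*v) (J(v) = (v + (v - 1))*(2*v) = (v + (-1 + v))*(2*v) = (-1 + 2*v)*(2*v) = 2*v*(-1 + 2*v))
A(N, K) = 2*K*(-1 + 2*K)
(-30751 + j(-58, 7))/(A(72, -40) + 6032) = (-30751 + 7)/(2*(-40)*(-1 + 2*(-40)) + 6032) = -30744/(2*(-40)*(-1 - 80) + 6032) = -30744/(2*(-40)*(-81) + 6032) = -30744/(6480 + 6032) = -30744/12512 = -30744*1/12512 = -3843/1564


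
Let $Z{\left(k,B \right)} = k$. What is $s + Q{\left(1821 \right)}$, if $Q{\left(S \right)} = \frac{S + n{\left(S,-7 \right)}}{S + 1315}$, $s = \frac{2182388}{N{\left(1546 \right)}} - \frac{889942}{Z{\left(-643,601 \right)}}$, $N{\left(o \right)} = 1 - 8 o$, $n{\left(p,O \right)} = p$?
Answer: $\frac{15071415734041}{12468706208} \approx 1208.7$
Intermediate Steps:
$s = \frac{9602637230}{7951981}$ ($s = \frac{2182388}{1 - 12368} - \frac{889942}{-643} = \frac{2182388}{1 - 12368} - - \frac{889942}{643} = \frac{2182388}{-12367} + \frac{889942}{643} = 2182388 \left(- \frac{1}{12367}\right) + \frac{889942}{643} = - \frac{2182388}{12367} + \frac{889942}{643} = \frac{9602637230}{7951981} \approx 1207.6$)
$Q{\left(S \right)} = \frac{2 S}{1315 + S}$ ($Q{\left(S \right)} = \frac{S + S}{S + 1315} = \frac{2 S}{1315 + S}$)
$s + Q{\left(1821 \right)} = \frac{9602637230}{7951981} + 2 \cdot 1821 \frac{1}{1315 + 1821} = \frac{9602637230}{7951981} + 2 \cdot 1821 \cdot \frac{1}{3136} = \frac{9602637230}{7951981} + \frac{1821}{1568} = \frac{15071415734041}{12468706208}$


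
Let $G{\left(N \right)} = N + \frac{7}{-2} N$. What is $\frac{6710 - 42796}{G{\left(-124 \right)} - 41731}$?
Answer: $\frac{36086}{41421} \approx 0.8712$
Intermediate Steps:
$G{\left(N \right)} = - \frac{5 N}{2}$ ($G{\left(N \right)} = N + 7 \left(- \frac{1}{2}\right) N = N - \frac{7 N}{2} = - \frac{5 N}{2}$)
$\frac{6710 - 42796}{G{\left(-124 \right)} - 41731} = \frac{6710 - 42796}{\left(- \frac{5}{2}\right) \left(-124\right) - 41731} = - \frac{36086}{310 - 41731} = - \frac{36086}{-41421} = \left(-36086\right) \left(- \frac{1}{41421}\right) = \frac{36086}{41421}$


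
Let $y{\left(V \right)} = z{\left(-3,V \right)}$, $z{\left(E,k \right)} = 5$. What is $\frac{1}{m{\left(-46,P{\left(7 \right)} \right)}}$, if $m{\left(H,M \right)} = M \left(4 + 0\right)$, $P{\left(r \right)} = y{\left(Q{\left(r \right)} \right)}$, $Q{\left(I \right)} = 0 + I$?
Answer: $\frac{1}{20} \approx 0.05$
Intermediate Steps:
$Q{\left(I \right)} = I$
$y{\left(V \right)} = 5$
$P{\left(r \right)} = 5$
$m{\left(H,M \right)} = 4 M$ ($m{\left(H,M \right)} = M 4 = 4 M$)
$\frac{1}{m{\left(-46,P{\left(7 \right)} \right)}} = \frac{1}{4 \cdot 5} = \frac{1}{20}$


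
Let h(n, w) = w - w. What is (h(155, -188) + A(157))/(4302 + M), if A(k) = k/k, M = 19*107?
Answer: 1/6335 ≈ 0.00015785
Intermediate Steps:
h(n, w) = 0
M = 2033
A(k) = 1
(h(155, -188) + A(157))/(4302 + M) = (0 + 1)/(4302 + 2033) = 1/6335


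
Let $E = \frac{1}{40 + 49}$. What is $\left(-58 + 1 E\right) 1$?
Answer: $- \frac{5161}{89} \approx -57.989$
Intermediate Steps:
$E = \frac{1}{89} \approx 0.011236$
$\left(-58 + 1 E\right) 1 = \left(-58 + 1 \cdot \frac{1}{89}\right) 1 = \left(-58 + \frac{1}{89}\right) 1 = \left(- \frac{5161}{89}\right) 1 = - \frac{5161}{89}$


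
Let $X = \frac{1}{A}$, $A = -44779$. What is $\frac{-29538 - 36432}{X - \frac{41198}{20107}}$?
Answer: $\frac{19799166052470}{614941783} \approx 32197.0$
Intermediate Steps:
$X = - \frac{1}{44779}$ ($X = \frac{1}{-44779} = - \frac{1}{44779} \approx -2.2332 \cdot 10^{-5}$)
$\frac{-29538 - 36432}{X - \frac{41198}{20107}} = \frac{-29538 - 36432}{- \frac{1}{44779} - \frac{41198}{20107}} = - \frac{65970}{- \frac{1}{44779} - \frac{41198}{20107}} = - \frac{65970}{- \frac{1844825349}{900371353}} = \left(-65970\right) \left(- \frac{900371353}{1844825349}\right) = \frac{19799166052470}{614941783}$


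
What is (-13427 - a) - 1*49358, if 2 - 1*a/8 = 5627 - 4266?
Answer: -51913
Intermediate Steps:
a = -10872 (a = 16 - 8*(5627 - 4266) = 16 - 8*1361 = 16 - 10888 = -10872)
(-13427 - a) - 1*49358 = (-13427 - 1*(-10872)) - 1*49358 = (-13427 + 10872) - 49358 = -2555 - 49358 = -51913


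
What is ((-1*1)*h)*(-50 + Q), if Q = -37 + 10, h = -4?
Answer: -308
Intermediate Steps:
Q = -27
((-1*1)*h)*(-50 + Q) = (-1*1*(-4))*(-50 - 27) = -1*(-4)*(-77) = 4*(-77) = -308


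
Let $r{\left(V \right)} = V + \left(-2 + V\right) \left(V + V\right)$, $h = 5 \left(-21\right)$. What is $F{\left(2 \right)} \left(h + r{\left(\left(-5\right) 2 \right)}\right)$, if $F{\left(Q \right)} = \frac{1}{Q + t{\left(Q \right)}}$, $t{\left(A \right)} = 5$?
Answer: $\frac{125}{7} \approx 17.857$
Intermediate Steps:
$h = -105$
$r{\left(V \right)} = V + 2 V \left(-2 + V\right)$ ($r{\left(V \right)} = V + \left(-2 + V\right) 2 V = V + 2 V \left(-2 + V\right)$)
$F{\left(Q \right)} = \frac{1}{5 + Q}$ ($F{\left(Q \right)} = \frac{1}{Q + 5} = \frac{1}{5 + Q}$)
$F{\left(2 \right)} \left(h + r{\left(\left(-5\right) 2 \right)}\right) = \frac{-105 + \left(-5\right) 2 \left(-3 + 2 \left(\left(-5\right) 2\right)\right)}{5 + 2} = \frac{-105 - 10 \left(-3 + 2 \left(-10\right)\right)}{7} = \frac{-105 - 10 \left(-3 - 20\right)}{7} = \frac{-105 - -230}{7} = \frac{-105 + 230}{7} = \frac{1}{7} \cdot 125 = \frac{125}{7}$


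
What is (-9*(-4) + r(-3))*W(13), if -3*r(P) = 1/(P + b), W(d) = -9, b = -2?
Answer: -1623/5 ≈ -324.60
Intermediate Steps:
r(P) = -1/(3*(-2 + P)) (r(P) = -1/(3*(P - 2)) = -1/(3*(-2 + P)))
(-9*(-4) + r(-3))*W(13) = (-9*(-4) - 1/(-6 + 3*(-3)))*(-9) = (36 - 1/(-6 - 9))*(-9) = (36 - 1/(-15))*(-9) = (36 - 1*(-1/15))*(-9) = (36 + 1/15)*(-9) = (541/15)*(-9) = -1623/5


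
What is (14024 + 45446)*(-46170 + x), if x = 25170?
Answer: -1248870000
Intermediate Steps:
(14024 + 45446)*(-46170 + x) = (14024 + 45446)*(-46170 + 25170) = 59470*(-21000) = -1248870000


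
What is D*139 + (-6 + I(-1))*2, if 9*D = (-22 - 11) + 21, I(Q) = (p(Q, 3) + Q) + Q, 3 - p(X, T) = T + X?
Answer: -598/3 ≈ -199.33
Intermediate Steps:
p(X, T) = 3 - T - X (p(X, T) = 3 - (T + X) = 3 + (-T - X) = 3 - T - X)
I(Q) = Q (I(Q) = ((3 - 1*3 - Q) + Q) + Q = ((3 - 3 - Q) + Q) + Q = (-Q + Q) + Q = 0 + Q = Q)
D = -4/3 (D = ((-22 - 11) + 21)/9 = (-33 + 21)/9 = (⅑)*(-12) = -4/3 ≈ -1.3333)
D*139 + (-6 + I(-1))*2 = -4/3*139 + (-6 - 1)*2 = -556/3 - 7*2 = -556/3 - 14 = -598/3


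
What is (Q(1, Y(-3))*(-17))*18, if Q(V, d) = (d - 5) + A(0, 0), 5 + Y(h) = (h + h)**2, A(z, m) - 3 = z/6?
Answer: -8874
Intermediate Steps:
A(z, m) = 3 + z/6
Y(h) = -5 + 4*h**2 (Y(h) = -5 + (h + h)**2 = -5 + (2*h)**2 = -5 + 4*h**2)
Q(V, d) = -2 + d (Q(V, d) = (d - 5) + (3 + (1/6)*0) = (-5 + d) + (3 + 0) = (-5 + d) + 3 = -2 + d)
(Q(1, Y(-3))*(-17))*18 = ((-2 + (-5 + 4*(-3)**2))*(-17))*18 = ((-2 + (-5 + 4*9))*(-17))*18 = ((-2 + (-5 + 36))*(-17))*18 = ((-2 + 31)*(-17))*18 = (29*(-17))*18 = -493*18 = -8874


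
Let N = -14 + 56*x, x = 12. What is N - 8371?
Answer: -7713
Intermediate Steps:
N = 658 (N = -14 + 56*12 = -14 + 672 = 658)
N - 8371 = 658 - 8371 = -7713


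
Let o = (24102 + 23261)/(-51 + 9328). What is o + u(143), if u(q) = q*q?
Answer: 189752736/9277 ≈ 20454.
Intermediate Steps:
o = 47363/9277 ≈ 5.1054
u(q) = q²
o + u(143) = 47363/9277 + 143² = 47363/9277 + 20449 = 189752736/9277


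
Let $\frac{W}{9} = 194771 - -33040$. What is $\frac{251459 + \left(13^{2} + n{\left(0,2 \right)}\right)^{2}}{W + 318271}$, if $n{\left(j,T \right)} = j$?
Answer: $\frac{28002}{236857} \approx 0.11822$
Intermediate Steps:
$W = 2050299$ ($W = 9 \left(194771 - -33040\right) = 9 \left(194771 + 33040\right) = 9 \cdot 227811 = 2050299$)
$\frac{251459 + \left(13^{2} + n{\left(0,2 \right)}\right)^{2}}{W + 318271} = \frac{251459 + \left(13^{2} + 0\right)^{2}}{2050299 + 318271} = \frac{251459 + \left(169 + 0\right)^{2}}{2368570} = \left(251459 + 169^{2}\right) \frac{1}{2368570} = \left(251459 + 28561\right) \frac{1}{2368570} = 280020 \cdot \frac{1}{2368570} = \frac{28002}{236857}$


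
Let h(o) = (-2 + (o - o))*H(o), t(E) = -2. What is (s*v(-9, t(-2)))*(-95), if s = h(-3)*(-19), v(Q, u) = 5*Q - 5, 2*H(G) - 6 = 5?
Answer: 992750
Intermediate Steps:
H(G) = 11/2 (H(G) = 3 + (½)*5 = 3 + 5/2 = 11/2)
h(o) = -11 (h(o) = (-2 + (o - o))*(11/2) = (-2 + 0)*(11/2) = -2*11/2 = -11)
v(Q, u) = -5 + 5*Q
s = 209 (s = -11*(-19) = 209)
(s*v(-9, t(-2)))*(-95) = (209*(-5 + 5*(-9)))*(-95) = (209*(-5 - 45))*(-95) = (209*(-50))*(-95) = -10450*(-95) = 992750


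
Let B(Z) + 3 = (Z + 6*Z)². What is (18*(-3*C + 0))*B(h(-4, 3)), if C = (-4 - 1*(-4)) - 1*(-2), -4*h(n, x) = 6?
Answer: -11583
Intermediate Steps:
h(n, x) = -3/2 (h(n, x) = -¼*6 = -3/2)
C = 2 (C = (-4 + 4) + 2 = 0 + 2 = 2)
B(Z) = -3 + 49*Z² (B(Z) = -3 + (Z + 6*Z)² = -3 + (7*Z)² = -3 + 49*Z²)
(18*(-3*C + 0))*B(h(-4, 3)) = (18*(-3*2 + 0))*(-3 + 49*(-3/2)²) = (18*(-6 + 0))*(-3 + 49*(9/4)) = (18*(-6))*(-3 + 441/4) = -108*429/4 = -11583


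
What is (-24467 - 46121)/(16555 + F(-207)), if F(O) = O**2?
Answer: -17647/14851 ≈ -1.1883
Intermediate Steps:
(-24467 - 46121)/(16555 + F(-207)) = (-24467 - 46121)/(16555 + (-207)**2) = -70588/(16555 + 42849) = -70588/59404 = -70588*1/59404 = -17647/14851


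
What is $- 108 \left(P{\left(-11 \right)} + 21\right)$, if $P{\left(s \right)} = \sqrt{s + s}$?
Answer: $-2268 - 108 i \sqrt{22} \approx -2268.0 - 506.56 i$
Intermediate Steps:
$P{\left(s \right)} = \sqrt{2} \sqrt{s}$ ($P{\left(s \right)} = \sqrt{2 s} = \sqrt{2} \sqrt{s}$)
$- 108 \left(P{\left(-11 \right)} + 21\right) = - 108 \left(\sqrt{2} \sqrt{-11} + 21\right) = - 108 \left(\sqrt{2} i \sqrt{11} + 21\right) = - 108 \left(i \sqrt{22} + 21\right) = - 108 \left(21 + i \sqrt{22}\right) = -2268 - 108 i \sqrt{22}$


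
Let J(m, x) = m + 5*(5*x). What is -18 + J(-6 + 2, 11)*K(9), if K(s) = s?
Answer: 2421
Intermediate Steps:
J(m, x) = m + 25*x
-18 + J(-6 + 2, 11)*K(9) = -18 + ((-6 + 2) + 25*11)*9 = -18 + (-4 + 275)*9 = -18 + 271*9 = -18 + 2439 = 2421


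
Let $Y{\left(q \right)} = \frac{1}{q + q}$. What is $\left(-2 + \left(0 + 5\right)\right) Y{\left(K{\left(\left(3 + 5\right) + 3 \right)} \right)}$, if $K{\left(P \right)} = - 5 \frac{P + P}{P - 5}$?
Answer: $- \frac{9}{110} \approx -0.081818$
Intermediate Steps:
$K{\left(P \right)} = - \frac{10 P}{-5 + P}$ ($K{\left(P \right)} = - 5 \frac{2 P}{-5 + P} = - \frac{10 P}{-5 + P}$)
$Y{\left(q \right)} = \frac{1}{2 q}$
$\left(-2 + \left(0 + 5\right)\right) Y{\left(K{\left(\left(3 + 5\right) + 3 \right)} \right)} = \left(-2 + \left(0 + 5\right)\right) \frac{1}{2 \left(- \frac{10 \left(\left(3 + 5\right) + 3\right)}{-5 + \left(\left(3 + 5\right) + 3\right)}\right)} = \left(-2 + 5\right) \frac{1}{2 \left(- \frac{10 \left(8 + 3\right)}{-5 + \left(8 + 3\right)}\right)} = 3 \frac{1}{2 \left(\left(-10\right) 11 \frac{1}{-5 + 11}\right)} = 3 \frac{1}{2 \left(\left(-10\right) 11 \cdot \frac{1}{6}\right)} = 3 \frac{1}{2 \left(- \frac{55}{3}\right)} = 3 \cdot \frac{1}{2} \left(- \frac{3}{55}\right) = 3 \left(- \frac{3}{110}\right) = - \frac{9}{110}$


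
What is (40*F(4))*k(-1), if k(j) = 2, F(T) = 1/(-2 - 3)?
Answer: -16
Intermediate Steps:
F(T) = -1/5 (F(T) = 1/(-5) = -1/5)
(40*F(4))*k(-1) = (40*(-1/5))*2 = -8*2 = -16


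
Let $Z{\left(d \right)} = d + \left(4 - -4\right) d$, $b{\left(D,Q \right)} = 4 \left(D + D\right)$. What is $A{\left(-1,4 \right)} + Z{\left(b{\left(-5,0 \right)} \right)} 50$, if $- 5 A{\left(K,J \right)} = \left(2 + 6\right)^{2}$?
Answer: $- \frac{90064}{5} \approx -18013.0$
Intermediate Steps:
$b{\left(D,Q \right)} = 8 D$ ($b{\left(D,Q \right)} = 4 \cdot 2 D = 8 D$)
$Z{\left(d \right)} = 9 d$ ($Z{\left(d \right)} = d + \left(4 + 4\right) d = d + 8 d = 9 d$)
$A{\left(K,J \right)} = - \frac{64}{5}$ ($A{\left(K,J \right)} = - \frac{\left(2 + 6\right)^{2}}{5} = - \frac{8^{2}}{5} = \left(- \frac{1}{5}\right) 64 = - \frac{64}{5}$)
$A{\left(-1,4 \right)} + Z{\left(b{\left(-5,0 \right)} \right)} 50 = - \frac{64}{5} + 9 \cdot 8 \left(-5\right) 50 = - \frac{64}{5} + 9 \left(-40\right) 50 = - \frac{64}{5} - 18000 = - \frac{90064}{5}$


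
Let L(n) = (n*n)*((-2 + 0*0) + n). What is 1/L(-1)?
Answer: -1/3 ≈ -0.33333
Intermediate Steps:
L(n) = n**2*(-2 + n) (L(n) = n**2*((-2 + 0) + n) = n**2*(-2 + n))
1/L(-1) = 1/((-1)**2*(-2 - 1)) = 1/(1*(-3)) = 1/(-3) = -1/3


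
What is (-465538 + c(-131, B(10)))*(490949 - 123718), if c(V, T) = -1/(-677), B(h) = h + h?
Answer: -115739909665975/677 ≈ -1.7096e+11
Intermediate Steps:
B(h) = 2*h
c(V, T) = 1/677 (c(V, T) = -1*(-1/677) = 1/677)
(-465538 + c(-131, B(10)))*(490949 - 123718) = (-465538 + 1/677)*(490949 - 123718) = -315169225/677*367231 = -115739909665975/677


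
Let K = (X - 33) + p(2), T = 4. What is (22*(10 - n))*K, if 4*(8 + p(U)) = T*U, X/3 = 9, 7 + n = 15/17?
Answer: -72336/17 ≈ -4255.1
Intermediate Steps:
n = -104/17 (n = -7 + 15/17 = -104/17 ≈ -6.1176)
X = 27 (X = 3*9 = 27)
p(U) = -8 + U (p(U) = -8 + (4*U)/4 = -8 + U)
K = -12 (K = (27 - 33) + (-8 + 2) = -6 - 6 = -12)
(22*(10 - n))*K = (22*(10 - 1*(-104/17)))*(-12) = (22*(10 + 104/17))*(-12) = (22*(274/17))*(-12) = (6028/17)*(-12) = -72336/17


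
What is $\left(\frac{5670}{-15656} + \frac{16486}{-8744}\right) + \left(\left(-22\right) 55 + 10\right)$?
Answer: $- \frac{5143217503}{4278002} \approx -1202.2$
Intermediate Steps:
$\left(\frac{5670}{-15656} + \frac{16486}{-8744}\right) + \left(\left(-22\right) 55 + 10\right) = \left(5670 \left(- \frac{1}{15656}\right) + 16486 \left(- \frac{1}{8744}\right)\right) + \left(-1210 + 10\right) = \left(- \frac{2835}{7828} - \frac{8243}{4372}\right) - 1200 = - \frac{9615103}{4278002} - 1200 = - \frac{5143217503}{4278002}$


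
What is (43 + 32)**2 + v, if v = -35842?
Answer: -30217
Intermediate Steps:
(43 + 32)**2 + v = (43 + 32)**2 - 35842 = 75**2 - 35842 = 5625 - 35842 = -30217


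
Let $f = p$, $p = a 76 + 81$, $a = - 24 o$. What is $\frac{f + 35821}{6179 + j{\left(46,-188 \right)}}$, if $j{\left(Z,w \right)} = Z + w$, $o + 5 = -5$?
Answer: $\frac{54142}{6037} \approx 8.9684$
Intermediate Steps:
$o = -10$ ($o = -5 - 5 = -10$)
$a = 240$ ($a = \left(-24\right) \left(-10\right) = 240$)
$p = 18321$ ($p = 240 \cdot 76 + 81 = 18240 + 81 = 18321$)
$f = 18321$
$\frac{f + 35821}{6179 + j{\left(46,-188 \right)}} = \frac{18321 + 35821}{6179 + \left(46 - 188\right)} = \frac{54142}{6179 - 142} = \frac{54142}{6037}$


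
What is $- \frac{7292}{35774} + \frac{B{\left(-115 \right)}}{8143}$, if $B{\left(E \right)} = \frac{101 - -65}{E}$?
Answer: $- \frac{3417247712}{16750191715} \approx -0.20401$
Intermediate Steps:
$B{\left(E \right)} = \frac{166}{E}$ ($B{\left(E \right)} = \frac{101 + 65}{E} = \frac{166}{E}$)
$- \frac{7292}{35774} + \frac{B{\left(-115 \right)}}{8143} = - \frac{7292}{35774} + \frac{166 \frac{1}{-115}}{8143} = \left(-7292\right) \frac{1}{35774} + 166 \left(- \frac{1}{115}\right) \frac{1}{8143} = - \frac{3646}{17887} - \frac{166}{936445} = - \frac{3417247712}{16750191715}$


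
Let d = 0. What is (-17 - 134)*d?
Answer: 0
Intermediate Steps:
(-17 - 134)*d = (-17 - 134)*0 = -151*0 = 0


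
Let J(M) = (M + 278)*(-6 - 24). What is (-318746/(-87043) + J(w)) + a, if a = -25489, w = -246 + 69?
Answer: -2482060571/87043 ≈ -28515.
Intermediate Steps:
w = -177
J(M) = -8340 - 30*M (J(M) = (278 + M)*(-30) = -8340 - 30*M)
(-318746/(-87043) + J(w)) + a = (-318746/(-87043) + (-8340 - 30*(-177))) - 25489 = (-318746*(-1/87043) + (-8340 + 5310)) - 25489 = (318746/87043 - 3030) - 25489 = -263421544/87043 - 25489 = -2482060571/87043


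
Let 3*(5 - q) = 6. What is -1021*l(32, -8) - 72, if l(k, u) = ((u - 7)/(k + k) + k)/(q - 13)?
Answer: 2029613/640 ≈ 3171.3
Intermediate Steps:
q = 3 (q = 5 - ⅓*6 = 5 - 2 = 3)
l(k, u) = -k/10 - (-7 + u)/(20*k) (l(k, u) = ((u - 7)/(k + k) + k)/(3 - 13) = ((-7 + u)/((2*k)) + k)/(-10) = ((-7 + u)*(1/(2*k)) + k)*(-⅒) = ((-7 + u)/(2*k) + k)*(-⅒) = (k + (-7 + u)/(2*k))*(-⅒) = -k/10 - (-7 + u)/(20*k))
-1021*l(32, -8) - 72 = -1021*(7 - 1*(-8) - 2*32²)/(20*32) - 72 = -1021*(7 + 8 - 2*1024)/(20*32) - 72 = -1021*(7 + 8 - 2048)/(20*32) - 72 = -1021*(-2033)/(20*32) - 72 = -1021*(-2033/640) - 72 = 2075693/640 - 72 = 2029613/640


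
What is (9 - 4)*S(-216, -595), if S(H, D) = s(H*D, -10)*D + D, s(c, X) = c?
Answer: -382349975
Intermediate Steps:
S(H, D) = D + H*D² (S(H, D) = (H*D)*D + D = (D*H)*D + D = H*D² + D = D + H*D²)
(9 - 4)*S(-216, -595) = (9 - 4)*(-595*(1 - 595*(-216))) = 5*(-595*(1 + 128520)) = 5*(-595*128521) = 5*(-76469995) = -382349975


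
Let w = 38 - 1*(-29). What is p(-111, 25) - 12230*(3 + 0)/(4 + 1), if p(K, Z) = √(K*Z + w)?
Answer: -7338 + 2*I*√677 ≈ -7338.0 + 52.038*I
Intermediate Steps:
w = 67 (w = 38 + 29 = 67)
p(K, Z) = √(67 + K*Z) (p(K, Z) = √(K*Z + 67) = √(67 + K*Z))
p(-111, 25) - 12230*(3 + 0)/(4 + 1) = √(67 - 111*25) - 12230*(3 + 0)/(4 + 1) = √(67 - 2775) - 12230*3/5 = √(-2708) - 12230*3*(⅕) = 2*I*√677 - 12230*3/5 = 2*I*√677 - 1*7338 = 2*I*√677 - 7338 = -7338 + 2*I*√677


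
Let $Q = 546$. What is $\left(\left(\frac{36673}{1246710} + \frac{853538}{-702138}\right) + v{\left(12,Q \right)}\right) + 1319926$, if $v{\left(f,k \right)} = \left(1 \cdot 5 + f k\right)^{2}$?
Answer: $\frac{6465160744584068899}{145893744330} \approx 4.4314 \cdot 10^{7}$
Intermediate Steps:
$v{\left(f,k \right)} = \left(5 + f k\right)^{2}$
$\left(\left(\frac{36673}{1246710} + \frac{853538}{-702138}\right) + v{\left(12,Q \right)}\right) + 1319926 = \left(\left(\frac{36673}{1246710} + \frac{853538}{-702138}\right) + \left(5 + 12 \cdot 546\right)^{2}\right) + 1319926 = \left(\left(36673 \cdot \frac{1}{1246710} + 853538 \left(- \frac{1}{702138}\right)\right) + \left(5 + 6552\right)^{2}\right) + 1319926 = \left(\left(\frac{36673}{1246710} - \frac{426769}{351069}\right) + 6557^{2}\right) + 1319926 = \left(- \frac{173060808851}{145893744330} + 42994249\right) + 1319926 = \frac{6272591798205549319}{145893744330} + 1319926 = \frac{6465160744584068899}{145893744330}$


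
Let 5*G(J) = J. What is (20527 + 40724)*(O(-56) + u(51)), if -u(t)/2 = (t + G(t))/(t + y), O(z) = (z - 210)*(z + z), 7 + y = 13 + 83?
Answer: 319328842197/175 ≈ 1.8247e+9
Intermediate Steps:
G(J) = J/5
y = 89 (y = -7 + (13 + 83) = -7 + 96 = 89)
O(z) = 2*z*(-210 + z) (O(z) = (-210 + z)*(2*z) = 2*z*(-210 + z))
u(t) = -12*t/(5*(89 + t)) (u(t) = -2*(t + t/5)/(t + 89) = -2*6*t/5/(89 + t) = -12*t/(5*(89 + t)))
(20527 + 40724)*(O(-56) + u(51)) = (20527 + 40724)*(2*(-56)*(-210 - 56) - 12*51/(445 + 5*51)) = 61251*(2*(-56)*(-266) - 12*51/(445 + 255)) = 61251*(29792 - 12*51/700) = 61251*(29792 - 12*51*1/700) = 61251*(29792 - 153/175) = 61251*(5213447/175) = 319328842197/175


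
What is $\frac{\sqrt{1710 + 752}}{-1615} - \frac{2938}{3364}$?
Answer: $- \frac{1469}{1682} - \frac{\sqrt{2462}}{1615} \approx -0.90409$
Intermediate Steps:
$\frac{\sqrt{1710 + 752}}{-1615} - \frac{2938}{3364} = \sqrt{2462} \left(- \frac{1}{1615}\right) - \frac{1469}{1682} = - \frac{\sqrt{2462}}{1615} - \frac{1469}{1682} = - \frac{1469}{1682} - \frac{\sqrt{2462}}{1615}$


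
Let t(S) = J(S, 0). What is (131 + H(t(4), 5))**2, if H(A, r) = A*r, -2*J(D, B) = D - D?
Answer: 17161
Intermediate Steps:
J(D, B) = 0 (J(D, B) = -(D - D)/2 = -1/2*0 = 0)
t(S) = 0
(131 + H(t(4), 5))**2 = (131 + 0*5)**2 = (131 + 0)**2 = 131**2 = 17161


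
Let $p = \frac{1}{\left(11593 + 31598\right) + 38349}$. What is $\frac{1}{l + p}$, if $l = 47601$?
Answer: $\frac{81540}{3881385541} \approx 2.1008 \cdot 10^{-5}$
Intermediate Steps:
$p = \frac{1}{81540}$ ($p = \frac{1}{43191 + 38349} = \frac{1}{81540} \approx 1.2264 \cdot 10^{-5}$)
$\frac{1}{l + p} = \frac{1}{47601 + \frac{1}{81540}} = \frac{1}{\frac{3881385541}{81540}} = \frac{81540}{3881385541}$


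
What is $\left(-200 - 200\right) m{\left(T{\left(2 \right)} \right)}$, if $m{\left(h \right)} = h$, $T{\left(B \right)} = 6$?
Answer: $-2400$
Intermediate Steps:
$\left(-200 - 200\right) m{\left(T{\left(2 \right)} \right)} = \left(-200 - 200\right) 6 = \left(-400\right) 6 = -2400$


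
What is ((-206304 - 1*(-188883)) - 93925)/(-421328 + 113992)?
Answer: 55673/153668 ≈ 0.36229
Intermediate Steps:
((-206304 - 1*(-188883)) - 93925)/(-421328 + 113992) = ((-206304 + 188883) - 93925)/(-307336) = (-17421 - 93925)*(-1/307336) = -111346*(-1/307336) = 55673/153668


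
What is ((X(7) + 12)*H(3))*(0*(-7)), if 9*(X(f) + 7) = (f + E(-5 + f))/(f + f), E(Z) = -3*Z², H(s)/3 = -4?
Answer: 0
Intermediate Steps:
H(s) = -12 (H(s) = 3*(-4) = -12)
X(f) = -7 + (f - 3*(-5 + f)²)/(18*f) (X(f) = -7 + ((f - 3*(-5 + f)²)/(f + f))/9 = -7 + ((f - 3*(-5 + f)²)/((2*f)))/9 = -7 + ((f - 3*(-5 + f)²)*(1/(2*f)))/9 = -7 + ((f - 3*(-5 + f)²)/(2*f))/9 = -7 + (f - 3*(-5 + f)²)/(18*f))
((X(7) + 12)*H(3))*(0*(-7)) = (((-125/18 - ⅙*(-5 + 7)²/7) + 12)*(-12))*(0*(-7)) = (((-125/18 - ⅙*⅐*2²) + 12)*(-12))*0 = (((-125/18 - ⅙*⅐*4) + 12)*(-12))*0 = (((-125/18 - 2/21) + 12)*(-12))*0 = ((-887/126 + 12)*(-12))*0 = ((625/126)*(-12))*0 = -1250/21*0 = 0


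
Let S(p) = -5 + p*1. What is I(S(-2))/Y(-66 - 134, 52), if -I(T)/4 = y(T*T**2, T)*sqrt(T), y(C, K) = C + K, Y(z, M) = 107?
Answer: 1400*I*sqrt(7)/107 ≈ 34.617*I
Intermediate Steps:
S(p) = -5 + p
I(T) = -4*sqrt(T)*(T + T**3) (I(T) = -4*(T*T**2 + T)*sqrt(T) = -4*(T**3 + T)*sqrt(T) = -4*(T + T**3)*sqrt(T) = -4*sqrt(T)*(T + T**3))
I(S(-2))/Y(-66 - 134, 52) = (4*(-5 - 2)**(3/2)*(-1 - (-5 - 2)**2))/107 = (4*(-7)**(3/2)*(-1 - 1*(-7)**2))*(1/107) = (4*(-7*I*sqrt(7))*(-1 - 1*49))*(1/107) = (4*(-7*I*sqrt(7))*(-1 - 49))*(1/107) = (4*(-7*I*sqrt(7))*(-50))*(1/107) = (1400*I*sqrt(7))*(1/107) = 1400*I*sqrt(7)/107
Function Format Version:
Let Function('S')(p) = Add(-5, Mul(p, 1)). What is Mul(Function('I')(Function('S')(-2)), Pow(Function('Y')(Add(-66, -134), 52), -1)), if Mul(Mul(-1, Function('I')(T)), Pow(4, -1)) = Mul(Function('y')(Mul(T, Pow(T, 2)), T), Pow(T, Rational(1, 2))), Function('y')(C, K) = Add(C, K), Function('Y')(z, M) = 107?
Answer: Mul(Rational(1400, 107), I, Pow(7, Rational(1, 2))) ≈ Mul(34.617, I)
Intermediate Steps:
Function('S')(p) = Add(-5, p)
Function('I')(T) = Mul(-4, Pow(T, Rational(1, 2)), Add(T, Pow(T, 3))) (Function('I')(T) = Mul(-4, Mul(Add(Mul(T, Pow(T, 2)), T), Pow(T, Rational(1, 2)))) = Mul(-4, Mul(Add(Pow(T, 3), T), Pow(T, Rational(1, 2)))) = Mul(-4, Mul(Add(T, Pow(T, 3)), Pow(T, Rational(1, 2)))) = Mul(-4, Mul(Pow(T, Rational(1, 2)), Add(T, Pow(T, 3)))) = Mul(-4, Pow(T, Rational(1, 2)), Add(T, Pow(T, 3))))
Mul(Function('I')(Function('S')(-2)), Pow(Function('Y')(Add(-66, -134), 52), -1)) = Mul(Mul(4, Pow(Add(-5, -2), Rational(3, 2)), Add(-1, Mul(-1, Pow(Add(-5, -2), 2)))), Pow(107, -1)) = Mul(Mul(4, Pow(-7, Rational(3, 2)), Add(-1, Mul(-1, Pow(-7, 2)))), Rational(1, 107)) = Mul(Mul(4, Mul(-7, I, Pow(7, Rational(1, 2))), Add(-1, Mul(-1, 49))), Rational(1, 107)) = Mul(Mul(4, Mul(-7, I, Pow(7, Rational(1, 2))), Add(-1, -49)), Rational(1, 107)) = Mul(Mul(4, Mul(-7, I, Pow(7, Rational(1, 2))), -50), Rational(1, 107)) = Mul(Mul(1400, I, Pow(7, Rational(1, 2))), Rational(1, 107)) = Mul(Rational(1400, 107), I, Pow(7, Rational(1, 2)))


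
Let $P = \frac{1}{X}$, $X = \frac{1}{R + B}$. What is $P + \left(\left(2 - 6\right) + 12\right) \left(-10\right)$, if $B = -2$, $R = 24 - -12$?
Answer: $-46$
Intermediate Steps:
$R = 36$ ($R = 24 + 12 = 36$)
$X = \frac{1}{34}$ ($X = \frac{1}{36 - 2} = \frac{1}{34} \approx 0.029412$)
$P = 34$ ($P = \frac{1}{\frac{1}{34}} = 34$)
$P + \left(\left(2 - 6\right) + 12\right) \left(-10\right) = 34 + \left(\left(2 - 6\right) + 12\right) \left(-10\right) = 34 + \left(-4 + 12\right) \left(-10\right) = 34 + 8 \left(-10\right) = 34 - 80 = -46$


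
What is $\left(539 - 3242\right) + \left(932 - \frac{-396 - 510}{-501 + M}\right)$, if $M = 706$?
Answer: $- \frac{362149}{205} \approx -1766.6$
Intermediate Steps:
$\left(539 - 3242\right) + \left(932 - \frac{-396 - 510}{-501 + M}\right) = \left(539 - 3242\right) + \left(932 - \frac{-396 - 510}{-501 + 706}\right) = -2703 + \left(932 - - \frac{906}{205}\right) = -2703 + \left(932 + \frac{906}{205}\right) = -2703 + \frac{191966}{205} = - \frac{362149}{205}$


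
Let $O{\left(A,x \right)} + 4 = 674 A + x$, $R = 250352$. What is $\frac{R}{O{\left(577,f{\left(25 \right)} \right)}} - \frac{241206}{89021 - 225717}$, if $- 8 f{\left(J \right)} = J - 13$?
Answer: $\frac{18289331621}{7594292740} \approx 2.4083$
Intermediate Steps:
$f{\left(J \right)} = \frac{13}{8} - \frac{J}{8}$ ($f{\left(J \right)} = - \frac{J - 13}{8} = - \frac{-13 + J}{8} = \frac{13}{8} - \frac{J}{8}$)
$O{\left(A,x \right)} = -4 + x + 674 A$ ($O{\left(A,x \right)} = -4 + \left(674 A + x\right) = -4 + \left(x + 674 A\right) = -4 + x + 674 A$)
$\frac{R}{O{\left(577,f{\left(25 \right)} \right)}} - \frac{241206}{89021 - 225717} = \frac{250352}{-4 + \left(\frac{13}{8} - \frac{25}{8}\right) + 674 \cdot 577} - \frac{241206}{89021 - 225717} = \frac{250352}{-4 + \left(\frac{13}{8} - \frac{25}{8}\right) + 388898} - \frac{241206}{-136696} = \frac{250352}{-4 - \frac{3}{2} + 388898} - - \frac{17229}{9764} = \frac{250352}{\frac{777785}{2}} + \frac{17229}{9764} = 250352 \cdot \frac{2}{777785} + \frac{17229}{9764} = \frac{500704}{777785} + \frac{17229}{9764} = \frac{18289331621}{7594292740}$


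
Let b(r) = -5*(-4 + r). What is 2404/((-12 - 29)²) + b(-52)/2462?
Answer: 3194664/2069311 ≈ 1.5438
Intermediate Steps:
b(r) = 20 - 5*r
2404/((-12 - 29)²) + b(-52)/2462 = 2404/((-12 - 29)²) + (20 - 5*(-52))/2462 = 2404/((-41)²) + (20 + 260)*(1/2462) = 2404/1681 + 280*(1/2462) = 2404*(1/1681) + 140/1231 = 2404/1681 + 140/1231 = 3194664/2069311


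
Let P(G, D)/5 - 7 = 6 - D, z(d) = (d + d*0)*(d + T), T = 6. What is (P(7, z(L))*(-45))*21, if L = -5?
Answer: -85050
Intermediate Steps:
z(d) = d*(6 + d) (z(d) = (d + d*0)*(d + 6) = (d + 0)*(6 + d) = d*(6 + d))
P(G, D) = 65 - 5*D (P(G, D) = 35 + 5*(6 - D) = 35 + (30 - 5*D) = 65 - 5*D)
(P(7, z(L))*(-45))*21 = ((65 - (-25)*(6 - 5))*(-45))*21 = ((65 - (-25))*(-45))*21 = ((65 - 5*(-5))*(-45))*21 = ((65 + 25)*(-45))*21 = (90*(-45))*21 = -4050*21 = -85050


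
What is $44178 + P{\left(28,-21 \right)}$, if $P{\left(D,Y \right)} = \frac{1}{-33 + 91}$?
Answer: $\frac{2562325}{58} \approx 44178.0$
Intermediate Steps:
$P{\left(D,Y \right)} = \frac{1}{58}$
$44178 + P{\left(28,-21 \right)} = 44178 + \frac{1}{58} = \frac{2562325}{58}$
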